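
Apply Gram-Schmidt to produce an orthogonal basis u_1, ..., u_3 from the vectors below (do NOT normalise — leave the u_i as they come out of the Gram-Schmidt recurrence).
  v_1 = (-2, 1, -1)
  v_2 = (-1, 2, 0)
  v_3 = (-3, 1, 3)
Orthogonal basis:
  u_1 = (-2, 1, -1)
  u_2 = (1/3, 4/3, 2/3)
  u_3 = (-2, -1, 3)

Apply the Gram-Schmidt recurrence
  u_1 = v_1
  u_i = v_i − Σ_{j<i} ((v_i · u_j) / (u_j · u_j)) · u_j.

Step by step this gives:
  u_1 = (-2, 1, -1)
  u_2 = (1/3, 4/3, 2/3)
  u_3 = (-2, -1, 3)

Orthogonality check:
  u_2 · u_1 = 0 (should be 0)
  u_3 · u_1 = 0 (should be 0)
  u_3 · u_2 = 0 (should be 0)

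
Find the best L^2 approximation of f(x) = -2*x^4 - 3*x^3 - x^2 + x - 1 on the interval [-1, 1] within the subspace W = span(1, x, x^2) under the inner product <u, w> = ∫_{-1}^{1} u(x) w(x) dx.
g(x) = -19*x^2/7 - 4*x/5 - 29/35

The best approximation g ∈ W is the orthogonal projection of f onto W. Writing g = a_0 + a_1 x + a_2 x^2, the coefficients solve the normal equations G · a = b where
  G_{ij} = <φ_i, φ_j> and b_i = <f, φ_i>, with φ_0 = 1, φ_1 = x, φ_2 = x^2.
G =
  [2, 0, 2/3]
  [0, 2/3, 0]
  [2/3, 0, 2/5],
b = (-52/15, -8/15, -172/105).
Solving gives a_0 = -29/35, a_1 = -4/5, a_2 = -19/7, so
  g(x) = -19*x^2/7 - 4*x/5 - 29/35.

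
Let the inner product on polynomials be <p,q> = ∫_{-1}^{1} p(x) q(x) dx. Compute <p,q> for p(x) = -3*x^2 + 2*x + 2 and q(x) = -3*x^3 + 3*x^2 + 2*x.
<p,q> = 2/3

Expand the product: p(x)·q(x) = 9*x^5 - 15*x^4 - 6*x^3 + 10*x^2 + 4*x.
∫_{-1}^{1} of each monomial x^k gives [2/(k+1) if k even, 0 if k odd]. Integrating term-by-term (or equivalently evaluating the antiderivative F(x) = 3*x^6/2 - 3*x^5 - 3*x^4/2 + 10*x^3/3 + 2*x^2 at the endpoints):
  F(1) − F(−1) = 7/3 − (5/3) = 2/3.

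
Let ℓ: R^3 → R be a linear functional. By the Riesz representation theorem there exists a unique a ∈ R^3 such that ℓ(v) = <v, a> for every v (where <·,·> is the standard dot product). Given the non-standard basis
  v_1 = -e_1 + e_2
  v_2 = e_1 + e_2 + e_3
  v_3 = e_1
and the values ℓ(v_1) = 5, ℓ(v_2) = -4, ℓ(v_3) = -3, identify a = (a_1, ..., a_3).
a = (-3, 2, -3)

Write a = (a_1, ..., a_3) in the standard basis. For each basis vector v_i, ℓ(v_i) = <v_i, a> is a linear equation in the a_j's. Collect the n equations into a matrix system V a = ℓ, where row i of V is v_i (expressed in the standard basis). Since V is invertible (lower-triangular with 1s on the diagonal, up to permutation), solve by back-substitution:
  V =
[[-1, 1, 0],
 [1, 1, 1],
 [1, 0, 0]]
  V a = (5, -4, -3)
Solving gives a = (-3, 2, -3).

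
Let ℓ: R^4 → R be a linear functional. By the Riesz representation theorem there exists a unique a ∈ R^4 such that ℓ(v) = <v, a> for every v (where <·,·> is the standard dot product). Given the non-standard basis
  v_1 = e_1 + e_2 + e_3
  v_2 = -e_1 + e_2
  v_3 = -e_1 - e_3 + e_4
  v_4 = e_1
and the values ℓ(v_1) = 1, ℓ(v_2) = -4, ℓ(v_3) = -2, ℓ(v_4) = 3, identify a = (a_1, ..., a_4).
a = (3, -1, -1, 0)

Write a = (a_1, ..., a_4) in the standard basis. For each basis vector v_i, ℓ(v_i) = <v_i, a> is a linear equation in the a_j's. Collect the n equations into a matrix system V a = ℓ, where row i of V is v_i (expressed in the standard basis). Since V is invertible (lower-triangular with 1s on the diagonal, up to permutation), solve by back-substitution:
  V =
[[1, 1, 1, 0],
 [-1, 1, 0, 0],
 [-1, 0, -1, 1],
 [1, 0, 0, 0]]
  V a = (1, -4, -2, 3)
Solving gives a = (3, -1, -1, 0).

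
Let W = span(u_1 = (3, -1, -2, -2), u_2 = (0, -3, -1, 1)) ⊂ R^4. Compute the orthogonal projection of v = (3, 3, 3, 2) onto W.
proj_W(v) = (-2/9, 74/27, 28/27, -20/27)

Set up U = [u_1 | ... | u_2] ∈ R^(4×2). The projector onto W = col(U) is P = U (U^T U)^(-1) U^T.
Compute U^T U =
  [18, 3]
  [3, 11],
and U^T v = (-4, -10).
Solve U^T U · c = U^T v for the coefficients: c = (-2/27, -8/9). The projection is proj_W(v) = U c.
Check: (v - proj_W(v)) · u_1 = 0  (should be 0).
Check: (v - proj_W(v)) · u_2 = 0  (should be 0).
Result: proj_W(v) = (-2/9, 74/27, 28/27, -20/27).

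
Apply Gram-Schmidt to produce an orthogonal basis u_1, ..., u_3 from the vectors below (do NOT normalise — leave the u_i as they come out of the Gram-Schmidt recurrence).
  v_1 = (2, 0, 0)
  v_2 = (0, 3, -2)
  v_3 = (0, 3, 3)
Orthogonal basis:
  u_1 = (2, 0, 0)
  u_2 = (0, 3, -2)
  u_3 = (0, 30/13, 45/13)

Apply the Gram-Schmidt recurrence
  u_1 = v_1
  u_i = v_i − Σ_{j<i} ((v_i · u_j) / (u_j · u_j)) · u_j.

Step by step this gives:
  u_1 = (2, 0, 0)
  u_2 = (0, 3, -2)
  u_3 = (0, 30/13, 45/13)

Orthogonality check:
  u_2 · u_1 = 0 (should be 0)
  u_3 · u_1 = 0 (should be 0)
  u_3 · u_2 = 0 (should be 0)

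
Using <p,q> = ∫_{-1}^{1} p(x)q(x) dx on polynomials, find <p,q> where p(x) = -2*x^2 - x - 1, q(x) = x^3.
<p,q> = -2/5

Expand the product: p(x)·q(x) = -2*x^5 - x^4 - x^3.
∫_{-1}^{1} of each monomial x^k gives [2/(k+1) if k even, 0 if k odd]. Integrating term-by-term (or equivalently evaluating the antiderivative F(x) = -x^6/3 - x^5/5 - x^4/4 at the endpoints):
  F(1) − F(−1) = -47/60 − (-23/60) = -2/5.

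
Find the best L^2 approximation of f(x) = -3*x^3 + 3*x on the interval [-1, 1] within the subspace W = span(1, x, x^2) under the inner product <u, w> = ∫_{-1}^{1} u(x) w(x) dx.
g(x) = 6*x/5

The best approximation g ∈ W is the orthogonal projection of f onto W. Writing g = a_0 + a_1 x + a_2 x^2, the coefficients solve the normal equations G · a = b where
  G_{ij} = <φ_i, φ_j> and b_i = <f, φ_i>, with φ_0 = 1, φ_1 = x, φ_2 = x^2.
G =
  [2, 0, 2/3]
  [0, 2/3, 0]
  [2/3, 0, 2/5],
b = (0, 4/5, 0).
Solving gives a_0 = 0, a_1 = 6/5, a_2 = 0, so
  g(x) = 6*x/5.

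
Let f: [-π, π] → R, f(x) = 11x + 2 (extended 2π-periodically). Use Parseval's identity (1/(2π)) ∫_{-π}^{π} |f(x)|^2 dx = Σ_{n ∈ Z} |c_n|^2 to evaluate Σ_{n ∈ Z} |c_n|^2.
Σ |c_n|^2 = 121π^2/3 + 4

Expand and integrate term by term over [-π, π]:
  ∫ (11x)^2 dx = 121·(2π^3/3); ∫ 2·11·(2)·x dx = 0 (odd integrand); ∫ 2^2 dx = 4·2π.
So (1/(2π)) ∫_{-π}^{π} (11x + 2)^2 dx = 121π^2/3 + 4 = 121π^2/3 + 4.
Parseval ⇒ Σ |c_n|^2 = 121π^2/3 + 4.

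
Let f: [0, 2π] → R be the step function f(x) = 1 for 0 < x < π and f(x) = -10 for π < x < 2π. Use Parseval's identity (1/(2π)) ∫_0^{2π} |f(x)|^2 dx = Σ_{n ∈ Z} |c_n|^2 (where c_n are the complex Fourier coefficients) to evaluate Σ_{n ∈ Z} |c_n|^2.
Σ |c_n|^2 = 101/2

Parseval equates the L^2 energy of f (normalised by 1/(2π)) with the ℓ^2 sum of its Fourier coefficients: (1/(2π)) ∫_0^{2π} |f|^2 = Σ |c_n|^2.
Compute the left side: (1/(2π)) [∫_0^π 1^2 dx + ∫_π^{2π} (-10)^2 dx] = (1/(2π)) · (1π + 100π) = (1 + 100)/2 = 101/2.
So Σ_{n ∈ Z} |c_n|^2 = 101/2.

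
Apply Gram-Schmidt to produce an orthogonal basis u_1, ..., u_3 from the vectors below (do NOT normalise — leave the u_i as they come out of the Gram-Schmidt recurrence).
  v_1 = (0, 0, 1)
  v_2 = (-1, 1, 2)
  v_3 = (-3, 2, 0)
Orthogonal basis:
  u_1 = (0, 0, 1)
  u_2 = (-1, 1, 0)
  u_3 = (-1/2, -1/2, 0)

Apply the Gram-Schmidt recurrence
  u_1 = v_1
  u_i = v_i − Σ_{j<i} ((v_i · u_j) / (u_j · u_j)) · u_j.

Step by step this gives:
  u_1 = (0, 0, 1)
  u_2 = (-1, 1, 0)
  u_3 = (-1/2, -1/2, 0)

Orthogonality check:
  u_2 · u_1 = 0 (should be 0)
  u_3 · u_1 = 0 (should be 0)
  u_3 · u_2 = 0 (should be 0)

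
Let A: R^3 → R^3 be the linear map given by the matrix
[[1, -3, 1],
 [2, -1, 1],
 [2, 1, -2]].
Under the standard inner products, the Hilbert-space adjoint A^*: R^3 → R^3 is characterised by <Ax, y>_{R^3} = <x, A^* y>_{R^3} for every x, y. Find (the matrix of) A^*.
A^* = A^T =
[[1, 2, 2],
 [-3, -1, 1],
 [1, 1, -2]]

For real matrices with standard dot products, the defining identity <Ax, y> = <x, A^* y> gives (Ax)^T y = x^T (A^*) y, i.e. x^T A^T y = x^T (A^*) y. Since this holds for all x, y, we must have A^* = A^T. Therefore
A^* =
[[1, 2, 2],
 [-3, -1, 1],
 [1, 1, -2]].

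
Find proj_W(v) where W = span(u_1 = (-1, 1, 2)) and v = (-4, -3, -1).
proj_W(v) = (1/6, -1/6, -1/3)

Set up U = [u_1 | ... | u_1] ∈ R^(3×1). The projector onto W = col(U) is P = U (U^T U)^(-1) U^T.
Compute U^T U =
  [6],
and U^T v = (-1).
Solve U^T U · c = U^T v for the coefficients: c = (-1/6). The projection is proj_W(v) = U c.
Check: (v - proj_W(v)) · u_1 = 0  (should be 0).
Result: proj_W(v) = (1/6, -1/6, -1/3).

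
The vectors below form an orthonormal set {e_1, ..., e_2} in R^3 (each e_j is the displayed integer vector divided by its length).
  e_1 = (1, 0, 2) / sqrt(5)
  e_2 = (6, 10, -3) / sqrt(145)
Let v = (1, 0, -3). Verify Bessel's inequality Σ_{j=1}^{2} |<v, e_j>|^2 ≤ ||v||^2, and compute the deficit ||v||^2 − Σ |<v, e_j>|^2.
Σ |<v, e_j>|^2 = 190/29; ||v||^2 = 10; deficit = 100/29

Write each e_j = u_j / sqrt(<u_j, u_j>) where u_j is the displayed integer vector. Then <v, e_j> = <v, u_j> / sqrt(<u_j, u_j>), so |<v, e_j>|^2 = <v, u_j>^2 / <u_j, u_j>.
Coefficients: <v, e_1> = -5/sqrt(5), <v, e_2> = 15/sqrt(145).
Square and sum: Σ |<v, e_j>|^2 = 190/29.
Compute ||v||^2 = v·v = 10.
Deficit = 10 − 190/29 = 100/29 ≥ 0, confirming Bessel's inequality. (The deficit equals ||v − Σ <v,e_j> e_j||^2, the squared distance from v to span{e_j}.)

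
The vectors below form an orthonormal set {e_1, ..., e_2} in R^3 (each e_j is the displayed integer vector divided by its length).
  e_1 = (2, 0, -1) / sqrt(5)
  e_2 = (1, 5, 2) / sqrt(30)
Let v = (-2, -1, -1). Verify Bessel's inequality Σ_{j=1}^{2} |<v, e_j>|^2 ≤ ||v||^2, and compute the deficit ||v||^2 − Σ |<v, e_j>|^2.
Σ |<v, e_j>|^2 = 9/2; ||v||^2 = 6; deficit = 3/2

Write each e_j = u_j / sqrt(<u_j, u_j>) where u_j is the displayed integer vector. Then <v, e_j> = <v, u_j> / sqrt(<u_j, u_j>), so |<v, e_j>|^2 = <v, u_j>^2 / <u_j, u_j>.
Coefficients: <v, e_1> = -3/sqrt(5), <v, e_2> = -9/sqrt(30).
Square and sum: Σ |<v, e_j>|^2 = 9/2.
Compute ||v||^2 = v·v = 6.
Deficit = 6 − 9/2 = 3/2 ≥ 0, confirming Bessel's inequality. (The deficit equals ||v − Σ <v,e_j> e_j||^2, the squared distance from v to span{e_j}.)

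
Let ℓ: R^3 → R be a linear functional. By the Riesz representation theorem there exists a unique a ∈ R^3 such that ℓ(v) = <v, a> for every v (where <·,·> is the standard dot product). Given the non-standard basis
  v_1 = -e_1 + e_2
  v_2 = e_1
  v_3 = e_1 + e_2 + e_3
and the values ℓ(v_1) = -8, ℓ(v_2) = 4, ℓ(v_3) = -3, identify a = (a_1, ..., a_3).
a = (4, -4, -3)

Write a = (a_1, ..., a_3) in the standard basis. For each basis vector v_i, ℓ(v_i) = <v_i, a> is a linear equation in the a_j's. Collect the n equations into a matrix system V a = ℓ, where row i of V is v_i (expressed in the standard basis). Since V is invertible (lower-triangular with 1s on the diagonal, up to permutation), solve by back-substitution:
  V =
[[-1, 1, 0],
 [1, 0, 0],
 [1, 1, 1]]
  V a = (-8, 4, -3)
Solving gives a = (4, -4, -3).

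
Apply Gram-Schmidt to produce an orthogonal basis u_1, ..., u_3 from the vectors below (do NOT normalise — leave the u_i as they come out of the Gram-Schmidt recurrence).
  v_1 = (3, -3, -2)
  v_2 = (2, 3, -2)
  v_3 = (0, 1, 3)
Orthogonal basis:
  u_1 = (3, -3, -2)
  u_2 = (41/22, 69/22, -21/11)
  u_3 = (564/373, 94/373, 705/373)

Apply the Gram-Schmidt recurrence
  u_1 = v_1
  u_i = v_i − Σ_{j<i} ((v_i · u_j) / (u_j · u_j)) · u_j.

Step by step this gives:
  u_1 = (3, -3, -2)
  u_2 = (41/22, 69/22, -21/11)
  u_3 = (564/373, 94/373, 705/373)

Orthogonality check:
  u_2 · u_1 = 0 (should be 0)
  u_3 · u_1 = 0 (should be 0)
  u_3 · u_2 = 0 (should be 0)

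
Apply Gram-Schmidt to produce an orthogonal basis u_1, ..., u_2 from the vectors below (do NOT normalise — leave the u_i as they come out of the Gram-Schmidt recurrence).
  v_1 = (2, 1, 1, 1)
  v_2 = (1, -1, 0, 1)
Orthogonal basis:
  u_1 = (2, 1, 1, 1)
  u_2 = (3/7, -9/7, -2/7, 5/7)

Apply the Gram-Schmidt recurrence
  u_1 = v_1
  u_i = v_i − Σ_{j<i} ((v_i · u_j) / (u_j · u_j)) · u_j.

Step by step this gives:
  u_1 = (2, 1, 1, 1)
  u_2 = (3/7, -9/7, -2/7, 5/7)

Orthogonality check:
  u_2 · u_1 = 0 (should be 0)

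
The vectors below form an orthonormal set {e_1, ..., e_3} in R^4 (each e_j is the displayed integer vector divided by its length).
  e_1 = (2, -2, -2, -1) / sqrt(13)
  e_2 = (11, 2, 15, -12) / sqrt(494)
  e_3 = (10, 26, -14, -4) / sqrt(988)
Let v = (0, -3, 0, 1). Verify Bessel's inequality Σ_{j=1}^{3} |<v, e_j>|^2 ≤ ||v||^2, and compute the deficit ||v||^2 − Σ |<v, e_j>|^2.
Σ |<v, e_j>|^2 = 122/13; ||v||^2 = 10; deficit = 8/13

Write each e_j = u_j / sqrt(<u_j, u_j>) where u_j is the displayed integer vector. Then <v, e_j> = <v, u_j> / sqrt(<u_j, u_j>), so |<v, e_j>|^2 = <v, u_j>^2 / <u_j, u_j>.
Coefficients: <v, e_1> = 5/sqrt(13), <v, e_2> = -18/sqrt(494), <v, e_3> = -82/sqrt(988).
Square and sum: Σ |<v, e_j>|^2 = 122/13.
Compute ||v||^2 = v·v = 10.
Deficit = 10 − 122/13 = 8/13 ≥ 0, confirming Bessel's inequality. (The deficit equals ||v − Σ <v,e_j> e_j||^2, the squared distance from v to span{e_j}.)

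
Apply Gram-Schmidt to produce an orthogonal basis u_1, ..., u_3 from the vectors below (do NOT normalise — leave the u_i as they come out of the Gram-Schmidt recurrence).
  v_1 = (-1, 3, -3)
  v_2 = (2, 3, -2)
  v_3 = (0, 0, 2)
Orthogonal basis:
  u_1 = (-1, 3, -3)
  u_2 = (51/19, 18/19, 1/19)
  u_3 = (-27/77, 72/77, 81/77)

Apply the Gram-Schmidt recurrence
  u_1 = v_1
  u_i = v_i − Σ_{j<i} ((v_i · u_j) / (u_j · u_j)) · u_j.

Step by step this gives:
  u_1 = (-1, 3, -3)
  u_2 = (51/19, 18/19, 1/19)
  u_3 = (-27/77, 72/77, 81/77)

Orthogonality check:
  u_2 · u_1 = 0 (should be 0)
  u_3 · u_1 = 0 (should be 0)
  u_3 · u_2 = 0 (should be 0)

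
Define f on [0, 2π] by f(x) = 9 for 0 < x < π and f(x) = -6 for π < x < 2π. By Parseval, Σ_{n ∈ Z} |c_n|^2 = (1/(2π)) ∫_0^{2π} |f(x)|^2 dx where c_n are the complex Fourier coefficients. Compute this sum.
Σ |c_n|^2 = 117/2

Parseval equates the L^2 energy of f (normalised by 1/(2π)) with the ℓ^2 sum of its Fourier coefficients: (1/(2π)) ∫_0^{2π} |f|^2 = Σ |c_n|^2.
Compute the left side: (1/(2π)) [∫_0^π 9^2 dx + ∫_π^{2π} (-6)^2 dx] = (1/(2π)) · (81π + 36π) = (81 + 36)/2 = 117/2.
So Σ_{n ∈ Z} |c_n|^2 = 117/2.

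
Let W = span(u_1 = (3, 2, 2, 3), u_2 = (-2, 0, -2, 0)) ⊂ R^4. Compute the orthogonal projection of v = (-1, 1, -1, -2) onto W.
proj_W(v) = (-31/27, -16/27, -23/27, -8/9)

Set up U = [u_1 | ... | u_2] ∈ R^(4×2). The projector onto W = col(U) is P = U (U^T U)^(-1) U^T.
Compute U^T U =
  [26, -10]
  [-10, 8],
and U^T v = (-9, 4).
Solve U^T U · c = U^T v for the coefficients: c = (-8/27, 7/54). The projection is proj_W(v) = U c.
Check: (v - proj_W(v)) · u_1 = 0  (should be 0).
Check: (v - proj_W(v)) · u_2 = 0  (should be 0).
Result: proj_W(v) = (-31/27, -16/27, -23/27, -8/9).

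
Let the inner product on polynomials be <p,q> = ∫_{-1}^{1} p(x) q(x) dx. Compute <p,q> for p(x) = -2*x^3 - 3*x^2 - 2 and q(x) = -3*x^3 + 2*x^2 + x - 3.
<p,q> = 1454/105

Expand the product: p(x)·q(x) = 6*x^6 + 5*x^5 - 8*x^4 + 9*x^3 + 5*x^2 - 2*x + 6.
∫_{-1}^{1} of each monomial x^k gives [2/(k+1) if k even, 0 if k odd]. Integrating term-by-term (or equivalently evaluating the antiderivative F(x) = 6*x^7/7 + 5*x^6/6 - 8*x^5/5 + 9*x^4/4 + 5*x^3/3 - x^2 + 6*x at the endpoints):
  F(1) − F(−1) = 1261/140 − (-2033/420) = 1454/105.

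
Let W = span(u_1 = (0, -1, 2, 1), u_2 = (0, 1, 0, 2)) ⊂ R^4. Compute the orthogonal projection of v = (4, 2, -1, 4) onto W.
proj_W(v) = (0, 70/29, -20/29, 110/29)

Set up U = [u_1 | ... | u_2] ∈ R^(4×2). The projector onto W = col(U) is P = U (U^T U)^(-1) U^T.
Compute U^T U =
  [6, 1]
  [1, 5],
and U^T v = (0, 10).
Solve U^T U · c = U^T v for the coefficients: c = (-10/29, 60/29). The projection is proj_W(v) = U c.
Check: (v - proj_W(v)) · u_1 = 0  (should be 0).
Check: (v - proj_W(v)) · u_2 = 0  (should be 0).
Result: proj_W(v) = (0, 70/29, -20/29, 110/29).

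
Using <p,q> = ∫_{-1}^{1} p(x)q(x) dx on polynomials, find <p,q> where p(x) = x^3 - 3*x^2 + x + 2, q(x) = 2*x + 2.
<p,q> = 92/15

Expand the product: p(x)·q(x) = 2*x^4 - 4*x^3 - 4*x^2 + 6*x + 4.
∫_{-1}^{1} of each monomial x^k gives [2/(k+1) if k even, 0 if k odd]. Integrating term-by-term (or equivalently evaluating the antiderivative F(x) = 2*x^5/5 - x^4 - 4*x^3/3 + 3*x^2 + 4*x at the endpoints):
  F(1) − F(−1) = 76/15 − (-16/15) = 92/15.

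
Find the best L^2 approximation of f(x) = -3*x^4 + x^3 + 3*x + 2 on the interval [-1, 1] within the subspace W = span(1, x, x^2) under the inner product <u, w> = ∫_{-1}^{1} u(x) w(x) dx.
g(x) = -18*x^2/7 + 18*x/5 + 79/35

The best approximation g ∈ W is the orthogonal projection of f onto W. Writing g = a_0 + a_1 x + a_2 x^2, the coefficients solve the normal equations G · a = b where
  G_{ij} = <φ_i, φ_j> and b_i = <f, φ_i>, with φ_0 = 1, φ_1 = x, φ_2 = x^2.
G =
  [2, 0, 2/3]
  [0, 2/3, 0]
  [2/3, 0, 2/5],
b = (14/5, 12/5, 10/21).
Solving gives a_0 = 79/35, a_1 = 18/5, a_2 = -18/7, so
  g(x) = -18*x^2/7 + 18*x/5 + 79/35.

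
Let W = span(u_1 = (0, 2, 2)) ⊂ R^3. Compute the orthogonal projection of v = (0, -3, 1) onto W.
proj_W(v) = (0, -1, -1)

Set up U = [u_1 | ... | u_1] ∈ R^(3×1). The projector onto W = col(U) is P = U (U^T U)^(-1) U^T.
Compute U^T U =
  [8],
and U^T v = (-4).
Solve U^T U · c = U^T v for the coefficients: c = (-1/2). The projection is proj_W(v) = U c.
Check: (v - proj_W(v)) · u_1 = 0  (should be 0).
Result: proj_W(v) = (0, -1, -1).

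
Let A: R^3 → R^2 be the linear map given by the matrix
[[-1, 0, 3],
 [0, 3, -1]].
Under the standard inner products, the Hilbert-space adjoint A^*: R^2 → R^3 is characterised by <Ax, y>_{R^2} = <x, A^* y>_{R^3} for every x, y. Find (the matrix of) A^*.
A^* = A^T =
[[-1, 0],
 [0, 3],
 [3, -1]]

For real matrices with standard dot products, the defining identity <Ax, y> = <x, A^* y> gives (Ax)^T y = x^T (A^*) y, i.e. x^T A^T y = x^T (A^*) y. Since this holds for all x, y, we must have A^* = A^T. Therefore
A^* =
[[-1, 0],
 [0, 3],
 [3, -1]].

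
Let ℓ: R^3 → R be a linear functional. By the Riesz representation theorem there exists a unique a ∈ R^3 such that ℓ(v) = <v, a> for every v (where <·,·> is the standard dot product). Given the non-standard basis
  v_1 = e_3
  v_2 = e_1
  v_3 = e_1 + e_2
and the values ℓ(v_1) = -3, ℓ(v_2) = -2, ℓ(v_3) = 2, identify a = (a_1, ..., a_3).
a = (-2, 4, -3)

Write a = (a_1, ..., a_3) in the standard basis. For each basis vector v_i, ℓ(v_i) = <v_i, a> is a linear equation in the a_j's. Collect the n equations into a matrix system V a = ℓ, where row i of V is v_i (expressed in the standard basis). Since V is invertible (lower-triangular with 1s on the diagonal, up to permutation), solve by back-substitution:
  V =
[[0, 0, 1],
 [1, 0, 0],
 [1, 1, 0]]
  V a = (-3, -2, 2)
Solving gives a = (-2, 4, -3).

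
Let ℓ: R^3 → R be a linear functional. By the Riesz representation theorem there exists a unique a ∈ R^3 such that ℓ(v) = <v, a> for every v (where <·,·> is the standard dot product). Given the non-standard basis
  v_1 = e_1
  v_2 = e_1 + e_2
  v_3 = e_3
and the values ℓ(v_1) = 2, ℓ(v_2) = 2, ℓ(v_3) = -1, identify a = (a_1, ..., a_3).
a = (2, 0, -1)

Write a = (a_1, ..., a_3) in the standard basis. For each basis vector v_i, ℓ(v_i) = <v_i, a> is a linear equation in the a_j's. Collect the n equations into a matrix system V a = ℓ, where row i of V is v_i (expressed in the standard basis). Since V is invertible (lower-triangular with 1s on the diagonal, up to permutation), solve by back-substitution:
  V =
[[1, 0, 0],
 [1, 1, 0],
 [0, 0, 1]]
  V a = (2, 2, -1)
Solving gives a = (2, 0, -1).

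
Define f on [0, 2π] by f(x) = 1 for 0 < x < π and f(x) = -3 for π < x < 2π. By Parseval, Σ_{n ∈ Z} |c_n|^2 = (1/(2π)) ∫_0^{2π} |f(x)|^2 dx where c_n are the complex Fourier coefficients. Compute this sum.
Σ |c_n|^2 = 5

Parseval equates the L^2 energy of f (normalised by 1/(2π)) with the ℓ^2 sum of its Fourier coefficients: (1/(2π)) ∫_0^{2π} |f|^2 = Σ |c_n|^2.
Compute the left side: (1/(2π)) [∫_0^π 1^2 dx + ∫_π^{2π} (-3)^2 dx] = (1/(2π)) · (1π + 9π) = (1 + 9)/2 = 5.
So Σ_{n ∈ Z} |c_n|^2 = 5.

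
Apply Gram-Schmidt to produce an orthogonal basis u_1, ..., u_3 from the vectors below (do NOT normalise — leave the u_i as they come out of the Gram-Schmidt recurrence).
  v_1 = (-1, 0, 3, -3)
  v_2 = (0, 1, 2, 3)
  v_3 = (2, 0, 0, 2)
Orthogonal basis:
  u_1 = (-1, 0, 3, -3)
  u_2 = (-3/19, 1, 47/19, 48/19)
  u_3 = (420/257, -90/257, 102/257, -38/257)

Apply the Gram-Schmidt recurrence
  u_1 = v_1
  u_i = v_i − Σ_{j<i} ((v_i · u_j) / (u_j · u_j)) · u_j.

Step by step this gives:
  u_1 = (-1, 0, 3, -3)
  u_2 = (-3/19, 1, 47/19, 48/19)
  u_3 = (420/257, -90/257, 102/257, -38/257)

Orthogonality check:
  u_2 · u_1 = 0 (should be 0)
  u_3 · u_1 = 0 (should be 0)
  u_3 · u_2 = 0 (should be 0)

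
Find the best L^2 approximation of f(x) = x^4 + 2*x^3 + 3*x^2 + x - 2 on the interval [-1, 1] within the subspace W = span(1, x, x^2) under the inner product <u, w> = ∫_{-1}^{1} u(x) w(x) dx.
g(x) = 27*x^2/7 + 11*x/5 - 73/35

The best approximation g ∈ W is the orthogonal projection of f onto W. Writing g = a_0 + a_1 x + a_2 x^2, the coefficients solve the normal equations G · a = b where
  G_{ij} = <φ_i, φ_j> and b_i = <f, φ_i>, with φ_0 = 1, φ_1 = x, φ_2 = x^2.
G =
  [2, 0, 2/3]
  [0, 2/3, 0]
  [2/3, 0, 2/5],
b = (-8/5, 22/15, 16/105).
Solving gives a_0 = -73/35, a_1 = 11/5, a_2 = 27/7, so
  g(x) = 27*x^2/7 + 11*x/5 - 73/35.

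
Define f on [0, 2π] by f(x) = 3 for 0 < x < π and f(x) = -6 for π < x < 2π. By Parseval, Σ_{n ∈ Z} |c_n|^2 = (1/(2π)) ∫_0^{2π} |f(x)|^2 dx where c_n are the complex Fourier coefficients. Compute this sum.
Σ |c_n|^2 = 45/2

Parseval equates the L^2 energy of f (normalised by 1/(2π)) with the ℓ^2 sum of its Fourier coefficients: (1/(2π)) ∫_0^{2π} |f|^2 = Σ |c_n|^2.
Compute the left side: (1/(2π)) [∫_0^π 3^2 dx + ∫_π^{2π} (-6)^2 dx] = (1/(2π)) · (9π + 36π) = (9 + 36)/2 = 45/2.
So Σ_{n ∈ Z} |c_n|^2 = 45/2.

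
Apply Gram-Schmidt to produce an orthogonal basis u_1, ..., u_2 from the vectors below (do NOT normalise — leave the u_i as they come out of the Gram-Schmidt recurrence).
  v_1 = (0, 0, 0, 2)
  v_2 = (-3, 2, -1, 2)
Orthogonal basis:
  u_1 = (0, 0, 0, 2)
  u_2 = (-3, 2, -1, 0)

Apply the Gram-Schmidt recurrence
  u_1 = v_1
  u_i = v_i − Σ_{j<i} ((v_i · u_j) / (u_j · u_j)) · u_j.

Step by step this gives:
  u_1 = (0, 0, 0, 2)
  u_2 = (-3, 2, -1, 0)

Orthogonality check:
  u_2 · u_1 = 0 (should be 0)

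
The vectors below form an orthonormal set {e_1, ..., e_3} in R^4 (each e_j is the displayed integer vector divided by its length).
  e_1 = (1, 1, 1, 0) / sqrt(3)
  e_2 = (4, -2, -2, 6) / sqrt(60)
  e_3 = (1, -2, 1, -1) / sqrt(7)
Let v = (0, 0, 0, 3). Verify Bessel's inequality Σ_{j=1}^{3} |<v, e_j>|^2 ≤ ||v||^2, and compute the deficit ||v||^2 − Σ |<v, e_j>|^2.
Σ |<v, e_j>|^2 = 234/35; ||v||^2 = 9; deficit = 81/35

Write each e_j = u_j / sqrt(<u_j, u_j>) where u_j is the displayed integer vector. Then <v, e_j> = <v, u_j> / sqrt(<u_j, u_j>), so |<v, e_j>|^2 = <v, u_j>^2 / <u_j, u_j>.
Coefficients: <v, e_1> = 0/sqrt(3), <v, e_2> = 18/sqrt(60), <v, e_3> = -3/sqrt(7).
Square and sum: Σ |<v, e_j>|^2 = 234/35.
Compute ||v||^2 = v·v = 9.
Deficit = 9 − 234/35 = 81/35 ≥ 0, confirming Bessel's inequality. (The deficit equals ||v − Σ <v,e_j> e_j||^2, the squared distance from v to span{e_j}.)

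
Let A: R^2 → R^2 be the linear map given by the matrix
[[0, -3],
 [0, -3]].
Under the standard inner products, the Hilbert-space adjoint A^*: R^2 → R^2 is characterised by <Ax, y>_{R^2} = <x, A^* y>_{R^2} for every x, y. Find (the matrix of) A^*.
A^* = A^T =
[[0, 0],
 [-3, -3]]

For real matrices with standard dot products, the defining identity <Ax, y> = <x, A^* y> gives (Ax)^T y = x^T (A^*) y, i.e. x^T A^T y = x^T (A^*) y. Since this holds for all x, y, we must have A^* = A^T. Therefore
A^* =
[[0, 0],
 [-3, -3]].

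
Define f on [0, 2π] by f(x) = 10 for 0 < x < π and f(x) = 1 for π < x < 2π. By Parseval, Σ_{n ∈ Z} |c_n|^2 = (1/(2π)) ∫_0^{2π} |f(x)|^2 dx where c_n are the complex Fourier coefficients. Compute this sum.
Σ |c_n|^2 = 101/2

Parseval equates the L^2 energy of f (normalised by 1/(2π)) with the ℓ^2 sum of its Fourier coefficients: (1/(2π)) ∫_0^{2π} |f|^2 = Σ |c_n|^2.
Compute the left side: (1/(2π)) [∫_0^π 10^2 dx + ∫_π^{2π} 1^2 dx] = (1/(2π)) · (100π + 1π) = (100 + 1)/2 = 101/2.
So Σ_{n ∈ Z} |c_n|^2 = 101/2.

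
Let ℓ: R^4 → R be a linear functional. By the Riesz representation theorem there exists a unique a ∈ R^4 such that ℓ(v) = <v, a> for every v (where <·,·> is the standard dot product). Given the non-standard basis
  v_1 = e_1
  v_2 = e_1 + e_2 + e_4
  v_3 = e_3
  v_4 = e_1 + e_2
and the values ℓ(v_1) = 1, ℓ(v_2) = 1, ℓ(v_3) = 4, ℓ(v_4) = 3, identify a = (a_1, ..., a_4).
a = (1, 2, 4, -2)

Write a = (a_1, ..., a_4) in the standard basis. For each basis vector v_i, ℓ(v_i) = <v_i, a> is a linear equation in the a_j's. Collect the n equations into a matrix system V a = ℓ, where row i of V is v_i (expressed in the standard basis). Since V is invertible (lower-triangular with 1s on the diagonal, up to permutation), solve by back-substitution:
  V =
[[1, 0, 0, 0],
 [1, 1, 0, 1],
 [0, 0, 1, 0],
 [1, 1, 0, 0]]
  V a = (1, 1, 4, 3)
Solving gives a = (1, 2, 4, -2).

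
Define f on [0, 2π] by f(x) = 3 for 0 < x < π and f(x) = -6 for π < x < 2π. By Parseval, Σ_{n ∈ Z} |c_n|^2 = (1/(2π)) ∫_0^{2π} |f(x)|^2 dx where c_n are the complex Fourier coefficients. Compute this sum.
Σ |c_n|^2 = 45/2

Parseval equates the L^2 energy of f (normalised by 1/(2π)) with the ℓ^2 sum of its Fourier coefficients: (1/(2π)) ∫_0^{2π} |f|^2 = Σ |c_n|^2.
Compute the left side: (1/(2π)) [∫_0^π 3^2 dx + ∫_π^{2π} (-6)^2 dx] = (1/(2π)) · (9π + 36π) = (9 + 36)/2 = 45/2.
So Σ_{n ∈ Z} |c_n|^2 = 45/2.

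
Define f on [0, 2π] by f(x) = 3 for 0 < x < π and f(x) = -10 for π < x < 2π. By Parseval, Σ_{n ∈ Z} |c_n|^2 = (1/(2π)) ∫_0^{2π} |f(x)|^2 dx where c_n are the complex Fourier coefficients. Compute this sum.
Σ |c_n|^2 = 109/2

Parseval equates the L^2 energy of f (normalised by 1/(2π)) with the ℓ^2 sum of its Fourier coefficients: (1/(2π)) ∫_0^{2π} |f|^2 = Σ |c_n|^2.
Compute the left side: (1/(2π)) [∫_0^π 3^2 dx + ∫_π^{2π} (-10)^2 dx] = (1/(2π)) · (9π + 100π) = (9 + 100)/2 = 109/2.
So Σ_{n ∈ Z} |c_n|^2 = 109/2.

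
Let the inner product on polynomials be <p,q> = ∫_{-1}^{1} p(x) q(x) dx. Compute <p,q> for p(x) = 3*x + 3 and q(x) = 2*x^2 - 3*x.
<p,q> = -2

Expand the product: p(x)·q(x) = 6*x^3 - 3*x^2 - 9*x.
∫_{-1}^{1} of each monomial x^k gives [2/(k+1) if k even, 0 if k odd]. Integrating term-by-term (or equivalently evaluating the antiderivative F(x) = 3*x^4/2 - x^3 - 9*x^2/2 at the endpoints):
  F(1) − F(−1) = -4 − (-2) = -2.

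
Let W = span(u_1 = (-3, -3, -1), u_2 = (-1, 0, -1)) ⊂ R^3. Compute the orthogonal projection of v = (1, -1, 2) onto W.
proj_W(v) = (25/22, -12/11, 41/22)

Set up U = [u_1 | ... | u_2] ∈ R^(3×2). The projector onto W = col(U) is P = U (U^T U)^(-1) U^T.
Compute U^T U =
  [19, 4]
  [4, 2],
and U^T v = (-2, -3).
Solve U^T U · c = U^T v for the coefficients: c = (4/11, -49/22). The projection is proj_W(v) = U c.
Check: (v - proj_W(v)) · u_1 = 0  (should be 0).
Check: (v - proj_W(v)) · u_2 = 0  (should be 0).
Result: proj_W(v) = (25/22, -12/11, 41/22).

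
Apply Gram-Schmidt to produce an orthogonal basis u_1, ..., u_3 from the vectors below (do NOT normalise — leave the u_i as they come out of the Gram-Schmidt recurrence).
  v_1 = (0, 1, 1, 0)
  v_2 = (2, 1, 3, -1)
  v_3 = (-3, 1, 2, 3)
Orthogonal basis:
  u_1 = (0, 1, 1, 0)
  u_2 = (2, -1, 1, -1)
  u_3 = (-5/7, -23/14, 23/14, 13/7)

Apply the Gram-Schmidt recurrence
  u_1 = v_1
  u_i = v_i − Σ_{j<i} ((v_i · u_j) / (u_j · u_j)) · u_j.

Step by step this gives:
  u_1 = (0, 1, 1, 0)
  u_2 = (2, -1, 1, -1)
  u_3 = (-5/7, -23/14, 23/14, 13/7)

Orthogonality check:
  u_2 · u_1 = 0 (should be 0)
  u_3 · u_1 = 0 (should be 0)
  u_3 · u_2 = 0 (should be 0)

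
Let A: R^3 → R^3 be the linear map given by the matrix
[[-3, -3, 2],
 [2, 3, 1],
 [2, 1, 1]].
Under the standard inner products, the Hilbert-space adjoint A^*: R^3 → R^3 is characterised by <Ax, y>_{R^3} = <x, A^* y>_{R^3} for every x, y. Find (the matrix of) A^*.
A^* = A^T =
[[-3, 2, 2],
 [-3, 3, 1],
 [2, 1, 1]]

For real matrices with standard dot products, the defining identity <Ax, y> = <x, A^* y> gives (Ax)^T y = x^T (A^*) y, i.e. x^T A^T y = x^T (A^*) y. Since this holds for all x, y, we must have A^* = A^T. Therefore
A^* =
[[-3, 2, 2],
 [-3, 3, 1],
 [2, 1, 1]].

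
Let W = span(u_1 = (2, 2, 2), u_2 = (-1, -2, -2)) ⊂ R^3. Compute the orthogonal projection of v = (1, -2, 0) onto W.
proj_W(v) = (1, -1, -1)

Set up U = [u_1 | ... | u_2] ∈ R^(3×2). The projector onto W = col(U) is P = U (U^T U)^(-1) U^T.
Compute U^T U =
  [12, -10]
  [-10, 9],
and U^T v = (-2, 3).
Solve U^T U · c = U^T v for the coefficients: c = (3/2, 2). The projection is proj_W(v) = U c.
Check: (v - proj_W(v)) · u_1 = 0  (should be 0).
Check: (v - proj_W(v)) · u_2 = 0  (should be 0).
Result: proj_W(v) = (1, -1, -1).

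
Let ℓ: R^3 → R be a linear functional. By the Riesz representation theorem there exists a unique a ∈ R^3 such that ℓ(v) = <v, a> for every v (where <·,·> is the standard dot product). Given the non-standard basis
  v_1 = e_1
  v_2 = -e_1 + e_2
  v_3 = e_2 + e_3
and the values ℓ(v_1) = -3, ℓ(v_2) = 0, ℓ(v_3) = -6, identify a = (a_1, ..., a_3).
a = (-3, -3, -3)

Write a = (a_1, ..., a_3) in the standard basis. For each basis vector v_i, ℓ(v_i) = <v_i, a> is a linear equation in the a_j's. Collect the n equations into a matrix system V a = ℓ, where row i of V is v_i (expressed in the standard basis). Since V is invertible (lower-triangular with 1s on the diagonal, up to permutation), solve by back-substitution:
  V =
[[1, 0, 0],
 [-1, 1, 0],
 [0, 1, 1]]
  V a = (-3, 0, -6)
Solving gives a = (-3, -3, -3).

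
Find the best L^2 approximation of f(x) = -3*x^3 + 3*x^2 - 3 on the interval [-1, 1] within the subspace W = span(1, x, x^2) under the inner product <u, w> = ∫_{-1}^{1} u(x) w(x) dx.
g(x) = 3*x^2 - 9*x/5 - 3

The best approximation g ∈ W is the orthogonal projection of f onto W. Writing g = a_0 + a_1 x + a_2 x^2, the coefficients solve the normal equations G · a = b where
  G_{ij} = <φ_i, φ_j> and b_i = <f, φ_i>, with φ_0 = 1, φ_1 = x, φ_2 = x^2.
G =
  [2, 0, 2/3]
  [0, 2/3, 0]
  [2/3, 0, 2/5],
b = (-4, -6/5, -4/5).
Solving gives a_0 = -3, a_1 = -9/5, a_2 = 3, so
  g(x) = 3*x^2 - 9*x/5 - 3.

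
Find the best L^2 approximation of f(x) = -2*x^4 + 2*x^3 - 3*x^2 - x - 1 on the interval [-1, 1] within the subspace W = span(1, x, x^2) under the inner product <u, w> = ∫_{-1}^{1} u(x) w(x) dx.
g(x) = -33*x^2/7 + x/5 - 29/35

The best approximation g ∈ W is the orthogonal projection of f onto W. Writing g = a_0 + a_1 x + a_2 x^2, the coefficients solve the normal equations G · a = b where
  G_{ij} = <φ_i, φ_j> and b_i = <f, φ_i>, with φ_0 = 1, φ_1 = x, φ_2 = x^2.
G =
  [2, 0, 2/3]
  [0, 2/3, 0]
  [2/3, 0, 2/5],
b = (-24/5, 2/15, -256/105).
Solving gives a_0 = -29/35, a_1 = 1/5, a_2 = -33/7, so
  g(x) = -33*x^2/7 + x/5 - 29/35.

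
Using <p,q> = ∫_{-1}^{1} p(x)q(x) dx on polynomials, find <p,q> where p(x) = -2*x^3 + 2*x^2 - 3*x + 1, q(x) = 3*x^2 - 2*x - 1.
<p,q> = 20/3

Expand the product: p(x)·q(x) = -6*x^5 + 10*x^4 - 11*x^3 + 7*x^2 + x - 1.
∫_{-1}^{1} of each monomial x^k gives [2/(k+1) if k even, 0 if k odd]. Integrating term-by-term (or equivalently evaluating the antiderivative F(x) = -x^6 + 2*x^5 - 11*x^4/4 + 7*x^3/3 + x^2/2 - x at the endpoints):
  F(1) − F(−1) = 1/12 − (-79/12) = 20/3.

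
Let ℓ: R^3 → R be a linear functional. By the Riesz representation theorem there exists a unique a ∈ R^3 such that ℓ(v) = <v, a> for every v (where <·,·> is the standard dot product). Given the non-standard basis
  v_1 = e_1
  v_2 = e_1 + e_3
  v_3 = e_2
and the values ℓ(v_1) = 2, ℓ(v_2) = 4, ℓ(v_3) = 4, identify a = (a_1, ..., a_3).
a = (2, 4, 2)

Write a = (a_1, ..., a_3) in the standard basis. For each basis vector v_i, ℓ(v_i) = <v_i, a> is a linear equation in the a_j's. Collect the n equations into a matrix system V a = ℓ, where row i of V is v_i (expressed in the standard basis). Since V is invertible (lower-triangular with 1s on the diagonal, up to permutation), solve by back-substitution:
  V =
[[1, 0, 0],
 [1, 0, 1],
 [0, 1, 0]]
  V a = (2, 4, 4)
Solving gives a = (2, 4, 2).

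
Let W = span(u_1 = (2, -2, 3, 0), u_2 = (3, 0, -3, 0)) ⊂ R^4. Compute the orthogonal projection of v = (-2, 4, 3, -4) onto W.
proj_W(v) = (-10/3, 2/3, 5/3, 0)

Set up U = [u_1 | ... | u_2] ∈ R^(4×2). The projector onto W = col(U) is P = U (U^T U)^(-1) U^T.
Compute U^T U =
  [17, -3]
  [-3, 18],
and U^T v = (-3, -15).
Solve U^T U · c = U^T v for the coefficients: c = (-1/3, -8/9). The projection is proj_W(v) = U c.
Check: (v - proj_W(v)) · u_1 = 0  (should be 0).
Check: (v - proj_W(v)) · u_2 = 0  (should be 0).
Result: proj_W(v) = (-10/3, 2/3, 5/3, 0).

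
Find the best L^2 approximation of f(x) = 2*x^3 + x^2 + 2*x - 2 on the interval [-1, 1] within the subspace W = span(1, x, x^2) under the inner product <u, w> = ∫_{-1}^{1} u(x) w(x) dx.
g(x) = x^2 + 16*x/5 - 2

The best approximation g ∈ W is the orthogonal projection of f onto W. Writing g = a_0 + a_1 x + a_2 x^2, the coefficients solve the normal equations G · a = b where
  G_{ij} = <φ_i, φ_j> and b_i = <f, φ_i>, with φ_0 = 1, φ_1 = x, φ_2 = x^2.
G =
  [2, 0, 2/3]
  [0, 2/3, 0]
  [2/3, 0, 2/5],
b = (-10/3, 32/15, -14/15).
Solving gives a_0 = -2, a_1 = 16/5, a_2 = 1, so
  g(x) = x^2 + 16*x/5 - 2.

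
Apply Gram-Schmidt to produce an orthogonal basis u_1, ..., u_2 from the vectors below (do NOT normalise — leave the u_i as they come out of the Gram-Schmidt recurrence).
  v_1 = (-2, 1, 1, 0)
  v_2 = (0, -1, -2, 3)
Orthogonal basis:
  u_1 = (-2, 1, 1, 0)
  u_2 = (-1, -1/2, -3/2, 3)

Apply the Gram-Schmidt recurrence
  u_1 = v_1
  u_i = v_i − Σ_{j<i} ((v_i · u_j) / (u_j · u_j)) · u_j.

Step by step this gives:
  u_1 = (-2, 1, 1, 0)
  u_2 = (-1, -1/2, -3/2, 3)

Orthogonality check:
  u_2 · u_1 = 0 (should be 0)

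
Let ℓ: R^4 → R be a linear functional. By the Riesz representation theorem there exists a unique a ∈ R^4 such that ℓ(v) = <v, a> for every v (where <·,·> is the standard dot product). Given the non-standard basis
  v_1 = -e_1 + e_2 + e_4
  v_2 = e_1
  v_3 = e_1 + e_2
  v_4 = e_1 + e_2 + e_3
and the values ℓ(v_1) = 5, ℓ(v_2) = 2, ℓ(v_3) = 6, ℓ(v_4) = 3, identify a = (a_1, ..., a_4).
a = (2, 4, -3, 3)

Write a = (a_1, ..., a_4) in the standard basis. For each basis vector v_i, ℓ(v_i) = <v_i, a> is a linear equation in the a_j's. Collect the n equations into a matrix system V a = ℓ, where row i of V is v_i (expressed in the standard basis). Since V is invertible (lower-triangular with 1s on the diagonal, up to permutation), solve by back-substitution:
  V =
[[-1, 1, 0, 1],
 [1, 0, 0, 0],
 [1, 1, 0, 0],
 [1, 1, 1, 0]]
  V a = (5, 2, 6, 3)
Solving gives a = (2, 4, -3, 3).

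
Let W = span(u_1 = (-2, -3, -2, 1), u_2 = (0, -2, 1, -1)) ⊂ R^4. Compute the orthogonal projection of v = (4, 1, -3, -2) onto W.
proj_W(v) = (2/3, 5/3, 1/3, 0)

Set up U = [u_1 | ... | u_2] ∈ R^(4×2). The projector onto W = col(U) is P = U (U^T U)^(-1) U^T.
Compute U^T U =
  [18, 3]
  [3, 6],
and U^T v = (-7, -3).
Solve U^T U · c = U^T v for the coefficients: c = (-1/3, -1/3). The projection is proj_W(v) = U c.
Check: (v - proj_W(v)) · u_1 = 0  (should be 0).
Check: (v - proj_W(v)) · u_2 = 0  (should be 0).
Result: proj_W(v) = (2/3, 5/3, 1/3, 0).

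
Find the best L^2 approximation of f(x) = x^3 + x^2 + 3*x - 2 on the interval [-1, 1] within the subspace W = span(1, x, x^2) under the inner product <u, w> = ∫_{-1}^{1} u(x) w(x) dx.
g(x) = x^2 + 18*x/5 - 2

The best approximation g ∈ W is the orthogonal projection of f onto W. Writing g = a_0 + a_1 x + a_2 x^2, the coefficients solve the normal equations G · a = b where
  G_{ij} = <φ_i, φ_j> and b_i = <f, φ_i>, with φ_0 = 1, φ_1 = x, φ_2 = x^2.
G =
  [2, 0, 2/3]
  [0, 2/3, 0]
  [2/3, 0, 2/5],
b = (-10/3, 12/5, -14/15).
Solving gives a_0 = -2, a_1 = 18/5, a_2 = 1, so
  g(x) = x^2 + 18*x/5 - 2.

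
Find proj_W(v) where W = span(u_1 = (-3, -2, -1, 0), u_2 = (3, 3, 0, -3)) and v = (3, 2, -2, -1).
proj_W(v) = (38/17, 35/17, 3/17, -29/17)

Set up U = [u_1 | ... | u_2] ∈ R^(4×2). The projector onto W = col(U) is P = U (U^T U)^(-1) U^T.
Compute U^T U =
  [14, -15]
  [-15, 27],
and U^T v = (-11, 18).
Solve U^T U · c = U^T v for the coefficients: c = (-3/17, 29/51). The projection is proj_W(v) = U c.
Check: (v - proj_W(v)) · u_1 = 0  (should be 0).
Check: (v - proj_W(v)) · u_2 = 0  (should be 0).
Result: proj_W(v) = (38/17, 35/17, 3/17, -29/17).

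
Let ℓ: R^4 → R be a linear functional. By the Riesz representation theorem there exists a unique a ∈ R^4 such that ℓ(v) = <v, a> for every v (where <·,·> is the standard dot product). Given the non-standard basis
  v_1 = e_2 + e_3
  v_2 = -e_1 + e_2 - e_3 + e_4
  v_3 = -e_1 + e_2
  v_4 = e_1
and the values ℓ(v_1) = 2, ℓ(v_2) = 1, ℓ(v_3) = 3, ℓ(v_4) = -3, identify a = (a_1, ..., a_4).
a = (-3, 0, 2, 0)

Write a = (a_1, ..., a_4) in the standard basis. For each basis vector v_i, ℓ(v_i) = <v_i, a> is a linear equation in the a_j's. Collect the n equations into a matrix system V a = ℓ, where row i of V is v_i (expressed in the standard basis). Since V is invertible (lower-triangular with 1s on the diagonal, up to permutation), solve by back-substitution:
  V =
[[0, 1, 1, 0],
 [-1, 1, -1, 1],
 [-1, 1, 0, 0],
 [1, 0, 0, 0]]
  V a = (2, 1, 3, -3)
Solving gives a = (-3, 0, 2, 0).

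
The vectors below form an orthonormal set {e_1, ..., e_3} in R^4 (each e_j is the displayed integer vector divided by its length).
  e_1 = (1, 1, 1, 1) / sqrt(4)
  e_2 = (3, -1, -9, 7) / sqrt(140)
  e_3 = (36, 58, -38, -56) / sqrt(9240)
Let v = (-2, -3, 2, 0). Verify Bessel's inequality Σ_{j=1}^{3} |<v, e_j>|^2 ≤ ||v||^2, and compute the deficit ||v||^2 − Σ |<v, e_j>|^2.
Σ |<v, e_j>|^2 = 14*2**(124/149)*3**(295/298)*5**(167/298)*7**(69/149)/27; ||v||^2 = 17; deficit = 25/66

Write each e_j = u_j / sqrt(<u_j, u_j>) where u_j is the displayed integer vector. Then <v, e_j> = <v, u_j> / sqrt(<u_j, u_j>), so |<v, e_j>|^2 = <v, u_j>^2 / <u_j, u_j>.
Coefficients: <v, e_1> = -3/sqrt(4), <v, e_2> = -21/sqrt(140), <v, e_3> = -322/sqrt(9240).
Square and sum: Σ |<v, e_j>|^2 = 14*2**(124/149)*3**(295/298)*5**(167/298)*7**(69/149)/27.
Compute ||v||^2 = v·v = 17.
Deficit = 17 − 14*2**(124/149)*3**(295/298)*5**(167/298)*7**(69/149)/27 = 25/66 ≥ 0, confirming Bessel's inequality. (The deficit equals ||v − Σ <v,e_j> e_j||^2, the squared distance from v to span{e_j}.)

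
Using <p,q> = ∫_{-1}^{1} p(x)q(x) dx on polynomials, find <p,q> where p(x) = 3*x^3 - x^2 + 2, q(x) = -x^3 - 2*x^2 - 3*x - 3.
<p,q> = -1714/105

Expand the product: p(x)·q(x) = -3*x^6 - 5*x^5 - 7*x^4 - 8*x^3 - x^2 - 6*x - 6.
∫_{-1}^{1} of each monomial x^k gives [2/(k+1) if k even, 0 if k odd]. Integrating term-by-term (or equivalently evaluating the antiderivative F(x) = -3*x^7/7 - 5*x^6/6 - 7*x^5/5 - 2*x^4 - x^3/3 - 3*x^2 - 6*x at the endpoints):
  F(1) − F(−1) = -2939/210 − (163/70) = -1714/105.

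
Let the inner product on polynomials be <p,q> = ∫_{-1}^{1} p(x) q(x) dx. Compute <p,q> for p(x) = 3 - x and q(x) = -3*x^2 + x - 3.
<p,q> = -74/3

Expand the product: p(x)·q(x) = 3*x^3 - 10*x^2 + 6*x - 9.
∫_{-1}^{1} of each monomial x^k gives [2/(k+1) if k even, 0 if k odd]. Integrating term-by-term (or equivalently evaluating the antiderivative F(x) = 3*x^4/4 - 10*x^3/3 + 3*x^2 - 9*x at the endpoints):
  F(1) − F(−1) = -103/12 − (193/12) = -74/3.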